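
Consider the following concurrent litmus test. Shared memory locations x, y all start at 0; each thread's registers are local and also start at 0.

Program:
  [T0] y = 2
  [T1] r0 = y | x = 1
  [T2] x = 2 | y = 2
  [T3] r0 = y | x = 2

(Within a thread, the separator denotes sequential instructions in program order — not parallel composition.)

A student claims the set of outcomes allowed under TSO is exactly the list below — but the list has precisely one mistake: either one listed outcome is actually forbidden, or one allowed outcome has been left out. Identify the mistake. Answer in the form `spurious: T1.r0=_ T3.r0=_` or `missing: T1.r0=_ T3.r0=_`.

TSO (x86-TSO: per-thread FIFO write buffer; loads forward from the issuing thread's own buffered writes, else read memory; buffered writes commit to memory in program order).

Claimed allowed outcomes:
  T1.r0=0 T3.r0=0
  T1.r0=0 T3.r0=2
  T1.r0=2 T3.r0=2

missing: T1.r0=2 T3.r0=0

outcome vector order: (T1.r0,T3.r0)
TSO: 4 outcomes — {<0 0> <0 2> <2 0> <2 2>}
TSO∖claimed = {<2 0>}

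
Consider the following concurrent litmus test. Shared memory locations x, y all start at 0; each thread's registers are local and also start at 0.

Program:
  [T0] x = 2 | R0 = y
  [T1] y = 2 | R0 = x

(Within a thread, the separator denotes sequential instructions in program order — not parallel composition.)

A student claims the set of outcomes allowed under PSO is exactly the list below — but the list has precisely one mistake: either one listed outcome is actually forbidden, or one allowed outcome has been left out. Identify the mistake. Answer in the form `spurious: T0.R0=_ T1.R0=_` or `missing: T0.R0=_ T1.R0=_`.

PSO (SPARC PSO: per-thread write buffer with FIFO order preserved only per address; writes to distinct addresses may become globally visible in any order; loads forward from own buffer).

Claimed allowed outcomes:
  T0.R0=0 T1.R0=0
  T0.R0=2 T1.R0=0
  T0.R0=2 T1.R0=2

missing: T0.R0=0 T1.R0=2

outcome vector order: (T0.R0,T1.R0)
[PSO] allowed = {(0,0); (0,2); (2,0); (2,2)}
PSO∖claimed = {(0,2)}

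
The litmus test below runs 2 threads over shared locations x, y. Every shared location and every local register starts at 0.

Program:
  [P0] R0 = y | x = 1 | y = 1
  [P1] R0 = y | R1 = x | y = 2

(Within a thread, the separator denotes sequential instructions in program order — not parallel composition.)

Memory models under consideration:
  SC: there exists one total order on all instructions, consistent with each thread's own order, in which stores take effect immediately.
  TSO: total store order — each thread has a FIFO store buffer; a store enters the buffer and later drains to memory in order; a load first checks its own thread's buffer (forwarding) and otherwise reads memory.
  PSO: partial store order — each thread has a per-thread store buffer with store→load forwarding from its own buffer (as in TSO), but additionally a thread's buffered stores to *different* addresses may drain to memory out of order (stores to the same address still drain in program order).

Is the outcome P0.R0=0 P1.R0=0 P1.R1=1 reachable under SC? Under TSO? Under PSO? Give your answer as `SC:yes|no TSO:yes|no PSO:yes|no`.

outcome vector order: (P0.R0,P1.R0,P1.R1)
SC (4): 0/0/0 0/0/1 0/1/1 2/0/0
TSO (4): 0/0/0 0/0/1 0/1/1 2/0/0
PSO (5): 0/0/0 0/0/1 0/1/0 0/1/1 2/0/0
target 0/0/1 ∈ {SC,TSO,PSO}

SC:yes TSO:yes PSO:yes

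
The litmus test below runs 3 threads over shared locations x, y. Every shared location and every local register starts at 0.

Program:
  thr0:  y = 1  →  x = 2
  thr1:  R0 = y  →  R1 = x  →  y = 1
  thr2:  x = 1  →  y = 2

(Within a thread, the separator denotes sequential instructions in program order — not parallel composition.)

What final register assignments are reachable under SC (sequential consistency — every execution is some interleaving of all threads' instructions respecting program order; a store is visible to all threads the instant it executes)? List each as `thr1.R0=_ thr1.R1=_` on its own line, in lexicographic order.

thr1.R0=0 thr1.R1=0
thr1.R0=0 thr1.R1=1
thr1.R0=0 thr1.R1=2
thr1.R0=1 thr1.R1=0
thr1.R0=1 thr1.R1=1
thr1.R0=1 thr1.R1=2
thr1.R0=2 thr1.R1=1
thr1.R0=2 thr1.R1=2

outcome vector order: (thr1.R0,thr1.R1)
|SC outcomes| = 8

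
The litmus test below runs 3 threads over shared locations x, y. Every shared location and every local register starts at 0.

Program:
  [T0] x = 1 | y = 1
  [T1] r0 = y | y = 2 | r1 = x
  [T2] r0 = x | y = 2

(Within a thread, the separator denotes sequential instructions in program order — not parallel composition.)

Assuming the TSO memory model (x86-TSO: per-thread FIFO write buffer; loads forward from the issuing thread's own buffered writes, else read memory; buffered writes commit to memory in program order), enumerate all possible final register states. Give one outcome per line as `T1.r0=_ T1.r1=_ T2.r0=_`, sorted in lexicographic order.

T1.r0=0 T1.r1=0 T2.r0=0
T1.r0=0 T1.r1=0 T2.r0=1
T1.r0=0 T1.r1=1 T2.r0=0
T1.r0=0 T1.r1=1 T2.r0=1
T1.r0=1 T1.r1=1 T2.r0=0
T1.r0=1 T1.r1=1 T2.r0=1
T1.r0=2 T1.r1=0 T2.r0=0
T1.r0=2 T1.r1=1 T2.r0=0
T1.r0=2 T1.r1=1 T2.r0=1

outcome vector order: (T1.r0,T1.r1,T2.r0)
|TSO outcomes| = 9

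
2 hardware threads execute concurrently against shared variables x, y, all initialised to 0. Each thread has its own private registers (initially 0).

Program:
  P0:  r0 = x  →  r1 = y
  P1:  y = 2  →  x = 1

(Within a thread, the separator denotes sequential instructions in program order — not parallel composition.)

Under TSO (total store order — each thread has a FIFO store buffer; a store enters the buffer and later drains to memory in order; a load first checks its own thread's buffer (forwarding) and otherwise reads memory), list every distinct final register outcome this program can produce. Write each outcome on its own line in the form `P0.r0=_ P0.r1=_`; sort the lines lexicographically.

P0.r0=0 P0.r1=0
P0.r0=0 P0.r1=2
P0.r0=1 P0.r1=2

outcome vector order: (P0.r0,P0.r1)
|TSO outcomes| = 3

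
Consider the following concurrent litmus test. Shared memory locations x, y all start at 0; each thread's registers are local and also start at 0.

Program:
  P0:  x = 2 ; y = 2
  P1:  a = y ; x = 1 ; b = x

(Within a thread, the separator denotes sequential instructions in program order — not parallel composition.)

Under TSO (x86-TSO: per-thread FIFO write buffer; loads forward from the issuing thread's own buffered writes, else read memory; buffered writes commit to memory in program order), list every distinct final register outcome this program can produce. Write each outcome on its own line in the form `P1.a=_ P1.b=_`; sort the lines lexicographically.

outcome vector order: (P1.a,P1.b)
|TSO outcomes| = 3

P1.a=0 P1.b=1
P1.a=0 P1.b=2
P1.a=2 P1.b=1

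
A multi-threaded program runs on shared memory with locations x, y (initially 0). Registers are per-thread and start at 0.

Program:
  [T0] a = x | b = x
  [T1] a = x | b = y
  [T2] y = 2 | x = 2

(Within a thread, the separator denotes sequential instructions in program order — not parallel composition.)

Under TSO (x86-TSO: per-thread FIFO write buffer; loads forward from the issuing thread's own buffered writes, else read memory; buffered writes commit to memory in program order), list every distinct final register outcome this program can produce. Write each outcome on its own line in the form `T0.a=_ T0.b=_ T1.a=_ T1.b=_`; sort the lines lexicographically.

outcome vector order: (T0.a,T0.b,T1.a,T1.b)
|TSO outcomes| = 9

T0.a=0 T0.b=0 T1.a=0 T1.b=0
T0.a=0 T0.b=0 T1.a=0 T1.b=2
T0.a=0 T0.b=0 T1.a=2 T1.b=2
T0.a=0 T0.b=2 T1.a=0 T1.b=0
T0.a=0 T0.b=2 T1.a=0 T1.b=2
T0.a=0 T0.b=2 T1.a=2 T1.b=2
T0.a=2 T0.b=2 T1.a=0 T1.b=0
T0.a=2 T0.b=2 T1.a=0 T1.b=2
T0.a=2 T0.b=2 T1.a=2 T1.b=2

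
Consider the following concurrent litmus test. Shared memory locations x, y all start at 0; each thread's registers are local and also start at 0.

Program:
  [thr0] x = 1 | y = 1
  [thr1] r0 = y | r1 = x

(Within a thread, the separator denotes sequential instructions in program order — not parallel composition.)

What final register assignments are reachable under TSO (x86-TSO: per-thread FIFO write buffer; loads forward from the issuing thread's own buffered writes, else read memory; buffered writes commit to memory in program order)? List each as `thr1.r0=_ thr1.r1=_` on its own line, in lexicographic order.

outcome vector order: (thr1.r0,thr1.r1)
|TSO outcomes| = 3

thr1.r0=0 thr1.r1=0
thr1.r0=0 thr1.r1=1
thr1.r0=1 thr1.r1=1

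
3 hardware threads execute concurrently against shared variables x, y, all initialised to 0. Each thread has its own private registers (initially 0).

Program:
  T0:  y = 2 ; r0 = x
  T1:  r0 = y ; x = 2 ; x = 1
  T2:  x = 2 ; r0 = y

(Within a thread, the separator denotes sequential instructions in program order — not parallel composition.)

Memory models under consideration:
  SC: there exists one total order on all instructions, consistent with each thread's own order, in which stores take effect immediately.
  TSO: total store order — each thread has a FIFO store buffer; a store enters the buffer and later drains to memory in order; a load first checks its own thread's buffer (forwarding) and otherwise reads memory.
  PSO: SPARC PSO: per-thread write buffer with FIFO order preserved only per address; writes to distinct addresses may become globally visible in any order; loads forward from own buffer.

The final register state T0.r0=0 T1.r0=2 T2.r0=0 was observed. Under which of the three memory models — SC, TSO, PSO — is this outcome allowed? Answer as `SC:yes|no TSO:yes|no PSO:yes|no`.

outcome vector order: (T0.r0,T1.r0,T2.r0)
SC (10): 002, 022, 100, 102, 120, 122, 200, 202, 220, 222
TSO (12): 000, 002, 020, 022, 100, 102, 120, 122, 200, 202, 220, 222
PSO (12): 000, 002, 020, 022, 100, 102, 120, 122, 200, 202, 220, 222
target 020 ∈ {TSO,PSO}

SC:no TSO:yes PSO:yes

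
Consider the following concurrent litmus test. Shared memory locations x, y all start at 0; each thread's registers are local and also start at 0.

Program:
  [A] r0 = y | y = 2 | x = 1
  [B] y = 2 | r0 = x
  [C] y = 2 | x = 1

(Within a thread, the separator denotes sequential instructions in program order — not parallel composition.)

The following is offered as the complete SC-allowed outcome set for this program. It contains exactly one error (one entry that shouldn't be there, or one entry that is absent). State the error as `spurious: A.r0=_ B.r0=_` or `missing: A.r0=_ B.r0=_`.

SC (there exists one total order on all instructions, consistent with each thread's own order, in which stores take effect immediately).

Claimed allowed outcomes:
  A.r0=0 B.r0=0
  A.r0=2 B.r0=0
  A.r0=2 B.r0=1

outcome vector order: (A.r0,B.r0)
under SC → 0/0 0/1 2/0 2/1
SC∖claimed = {0/1}

missing: A.r0=0 B.r0=1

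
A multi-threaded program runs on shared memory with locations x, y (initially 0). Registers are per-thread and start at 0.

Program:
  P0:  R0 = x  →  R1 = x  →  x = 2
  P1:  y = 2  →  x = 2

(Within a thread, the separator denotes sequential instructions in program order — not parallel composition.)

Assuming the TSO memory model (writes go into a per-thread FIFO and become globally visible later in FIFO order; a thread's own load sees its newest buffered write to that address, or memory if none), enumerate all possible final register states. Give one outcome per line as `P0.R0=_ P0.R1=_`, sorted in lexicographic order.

outcome vector order: (P0.R0,P0.R1)
|TSO outcomes| = 3

P0.R0=0 P0.R1=0
P0.R0=0 P0.R1=2
P0.R0=2 P0.R1=2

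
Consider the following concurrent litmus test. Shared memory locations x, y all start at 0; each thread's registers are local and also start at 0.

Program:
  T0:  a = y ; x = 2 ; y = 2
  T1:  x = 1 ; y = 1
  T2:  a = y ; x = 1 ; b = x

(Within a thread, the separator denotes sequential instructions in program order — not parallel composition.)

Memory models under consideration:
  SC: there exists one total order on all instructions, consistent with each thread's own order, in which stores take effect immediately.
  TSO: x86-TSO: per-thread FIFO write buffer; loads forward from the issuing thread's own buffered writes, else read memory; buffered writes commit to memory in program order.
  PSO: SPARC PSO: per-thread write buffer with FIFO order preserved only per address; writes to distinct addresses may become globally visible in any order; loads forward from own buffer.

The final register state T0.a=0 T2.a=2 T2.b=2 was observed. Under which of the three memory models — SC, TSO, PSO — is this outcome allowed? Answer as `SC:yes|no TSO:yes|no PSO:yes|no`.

SC:no TSO:no PSO:yes

outcome vector order: (T0.a,T2.a,T2.b)
[SC] allowed = {001, 002, 011, 012, 021, 101, 102, 111, 112, 121}
[TSO] allowed = {001, 002, 011, 012, 021, 101, 102, 111, 112, 121}
[PSO] allowed = {001, 002, 011, 012, 021, 022, 101, 102, 111, 112, 121, 122}
target 022 ∈ {PSO}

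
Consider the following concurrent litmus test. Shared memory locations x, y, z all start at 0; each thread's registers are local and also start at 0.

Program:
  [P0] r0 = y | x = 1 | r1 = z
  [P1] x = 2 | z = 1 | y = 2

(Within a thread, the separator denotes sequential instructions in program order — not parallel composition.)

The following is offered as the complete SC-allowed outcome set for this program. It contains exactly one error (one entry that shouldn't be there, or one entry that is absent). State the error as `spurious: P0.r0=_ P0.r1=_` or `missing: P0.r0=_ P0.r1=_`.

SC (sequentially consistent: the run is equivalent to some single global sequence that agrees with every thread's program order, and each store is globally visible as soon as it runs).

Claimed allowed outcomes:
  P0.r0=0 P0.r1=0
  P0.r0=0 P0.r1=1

missing: P0.r0=2 P0.r1=1

outcome vector order: (P0.r0,P0.r1)
under SC → (0,0); (0,1); (2,1)
SC∖claimed = {(2,1)}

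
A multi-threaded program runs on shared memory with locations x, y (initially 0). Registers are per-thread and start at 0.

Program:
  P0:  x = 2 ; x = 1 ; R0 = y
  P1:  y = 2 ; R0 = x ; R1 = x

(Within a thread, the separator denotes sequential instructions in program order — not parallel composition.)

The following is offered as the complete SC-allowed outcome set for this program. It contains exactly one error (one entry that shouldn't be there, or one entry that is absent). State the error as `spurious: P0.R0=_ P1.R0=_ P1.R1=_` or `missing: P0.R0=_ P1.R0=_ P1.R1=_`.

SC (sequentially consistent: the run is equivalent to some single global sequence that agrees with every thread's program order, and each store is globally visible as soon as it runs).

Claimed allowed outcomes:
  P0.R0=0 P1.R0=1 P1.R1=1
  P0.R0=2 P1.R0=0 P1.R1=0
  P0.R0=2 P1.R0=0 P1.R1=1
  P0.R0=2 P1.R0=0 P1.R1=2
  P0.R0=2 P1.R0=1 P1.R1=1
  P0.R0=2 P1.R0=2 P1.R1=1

outcome vector order: (P0.R0,P1.R0,P1.R1)
under SC → (0,1,1), (2,0,0), (2,0,1), (2,0,2), (2,1,1), (2,2,1), (2,2,2)
SC∖claimed = {(2,2,2)}

missing: P0.R0=2 P1.R0=2 P1.R1=2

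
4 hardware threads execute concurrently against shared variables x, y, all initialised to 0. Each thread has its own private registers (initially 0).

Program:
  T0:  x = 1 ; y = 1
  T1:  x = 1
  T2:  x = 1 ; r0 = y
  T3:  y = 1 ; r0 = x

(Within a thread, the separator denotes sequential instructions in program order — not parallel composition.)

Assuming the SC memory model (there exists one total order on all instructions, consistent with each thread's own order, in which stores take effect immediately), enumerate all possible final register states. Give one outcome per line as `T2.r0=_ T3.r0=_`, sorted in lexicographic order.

outcome vector order: (T2.r0,T3.r0)
|SC outcomes| = 3

T2.r0=0 T3.r0=1
T2.r0=1 T3.r0=0
T2.r0=1 T3.r0=1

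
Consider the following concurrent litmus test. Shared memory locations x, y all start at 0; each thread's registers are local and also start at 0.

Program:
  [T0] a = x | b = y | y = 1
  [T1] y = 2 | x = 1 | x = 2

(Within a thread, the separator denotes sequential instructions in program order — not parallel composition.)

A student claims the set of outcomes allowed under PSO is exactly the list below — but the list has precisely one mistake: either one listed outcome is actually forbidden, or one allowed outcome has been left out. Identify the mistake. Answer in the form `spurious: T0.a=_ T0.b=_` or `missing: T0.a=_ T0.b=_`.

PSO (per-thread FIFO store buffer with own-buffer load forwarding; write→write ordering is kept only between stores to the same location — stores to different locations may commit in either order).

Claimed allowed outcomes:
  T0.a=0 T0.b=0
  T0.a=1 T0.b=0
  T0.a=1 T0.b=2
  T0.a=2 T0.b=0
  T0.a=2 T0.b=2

outcome vector order: (T0.a,T0.b)
[PSO] allowed = {00, 02, 10, 12, 20, 22}
PSO∖claimed = {02}

missing: T0.a=0 T0.b=2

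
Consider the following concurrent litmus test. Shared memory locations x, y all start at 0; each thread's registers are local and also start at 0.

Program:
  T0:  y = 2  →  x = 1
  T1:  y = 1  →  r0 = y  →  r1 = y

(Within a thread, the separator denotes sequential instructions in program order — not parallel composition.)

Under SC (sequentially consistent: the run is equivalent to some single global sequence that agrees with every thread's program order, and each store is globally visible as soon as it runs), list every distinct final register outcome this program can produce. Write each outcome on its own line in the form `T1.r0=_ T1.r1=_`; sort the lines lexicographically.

T1.r0=1 T1.r1=1
T1.r0=1 T1.r1=2
T1.r0=2 T1.r1=2

outcome vector order: (T1.r0,T1.r1)
|SC outcomes| = 3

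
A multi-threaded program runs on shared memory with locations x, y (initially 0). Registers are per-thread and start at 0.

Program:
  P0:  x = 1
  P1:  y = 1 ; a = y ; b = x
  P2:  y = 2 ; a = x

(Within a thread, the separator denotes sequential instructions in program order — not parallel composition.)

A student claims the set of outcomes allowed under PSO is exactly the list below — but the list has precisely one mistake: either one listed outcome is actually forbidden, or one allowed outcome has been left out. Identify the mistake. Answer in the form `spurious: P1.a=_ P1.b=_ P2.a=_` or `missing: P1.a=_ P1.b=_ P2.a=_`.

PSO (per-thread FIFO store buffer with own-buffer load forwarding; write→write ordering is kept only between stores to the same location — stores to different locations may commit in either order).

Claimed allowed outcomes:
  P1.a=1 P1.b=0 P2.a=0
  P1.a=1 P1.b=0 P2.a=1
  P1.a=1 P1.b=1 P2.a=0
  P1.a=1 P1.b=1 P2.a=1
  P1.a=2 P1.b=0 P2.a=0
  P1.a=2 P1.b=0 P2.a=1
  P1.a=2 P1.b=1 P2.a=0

missing: P1.a=2 P1.b=1 P2.a=1

outcome vector order: (P1.a,P1.b,P2.a)
[PSO] allowed = {<1 0 0>, <1 0 1>, <1 1 0>, <1 1 1>, <2 0 0>, <2 0 1>, <2 1 0>, <2 1 1>}
PSO∖claimed = {<2 1 1>}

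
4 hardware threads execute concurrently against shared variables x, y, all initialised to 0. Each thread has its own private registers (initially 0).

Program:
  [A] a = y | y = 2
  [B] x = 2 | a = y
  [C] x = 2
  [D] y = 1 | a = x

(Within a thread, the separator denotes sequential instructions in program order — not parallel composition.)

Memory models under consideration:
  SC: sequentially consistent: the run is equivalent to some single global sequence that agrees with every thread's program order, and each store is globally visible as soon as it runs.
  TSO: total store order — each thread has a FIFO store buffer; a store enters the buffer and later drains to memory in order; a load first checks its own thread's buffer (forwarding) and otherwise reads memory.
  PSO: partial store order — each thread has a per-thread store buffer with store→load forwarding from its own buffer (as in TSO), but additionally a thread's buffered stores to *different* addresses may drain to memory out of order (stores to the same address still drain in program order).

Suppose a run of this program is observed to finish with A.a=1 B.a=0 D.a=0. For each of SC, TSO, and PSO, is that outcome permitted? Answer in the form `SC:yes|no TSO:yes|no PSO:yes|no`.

SC:no TSO:yes PSO:yes

outcome vector order: (A.a,B.a,D.a)
under SC → 0/0/2, 0/1/0, 0/1/2, 0/2/0, 0/2/2, 1/0/2, 1/1/0, 1/1/2, 1/2/0, 1/2/2
under TSO → 0/0/0, 0/0/2, 0/1/0, 0/1/2, 0/2/0, 0/2/2, 1/0/0, 1/0/2, 1/1/0, 1/1/2, 1/2/0, 1/2/2
under PSO → 0/0/0, 0/0/2, 0/1/0, 0/1/2, 0/2/0, 0/2/2, 1/0/0, 1/0/2, 1/1/0, 1/1/2, 1/2/0, 1/2/2
target 1/0/0 ∈ {TSO,PSO}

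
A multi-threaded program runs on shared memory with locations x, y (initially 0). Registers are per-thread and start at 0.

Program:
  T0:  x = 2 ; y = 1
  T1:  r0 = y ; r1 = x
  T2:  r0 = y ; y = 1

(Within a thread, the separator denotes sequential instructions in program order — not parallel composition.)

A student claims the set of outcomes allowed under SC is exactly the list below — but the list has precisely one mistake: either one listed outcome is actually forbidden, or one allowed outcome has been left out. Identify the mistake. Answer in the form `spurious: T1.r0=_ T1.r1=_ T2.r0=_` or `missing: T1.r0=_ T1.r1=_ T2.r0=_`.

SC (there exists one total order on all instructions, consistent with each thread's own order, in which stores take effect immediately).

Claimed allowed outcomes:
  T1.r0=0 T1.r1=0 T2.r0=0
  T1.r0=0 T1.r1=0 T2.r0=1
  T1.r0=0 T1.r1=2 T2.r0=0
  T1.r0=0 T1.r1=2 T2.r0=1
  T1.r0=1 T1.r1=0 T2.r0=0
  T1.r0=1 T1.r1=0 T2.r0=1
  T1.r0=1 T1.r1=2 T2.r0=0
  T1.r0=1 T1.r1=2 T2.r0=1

outcome vector order: (T1.r0,T1.r1,T2.r0)
[SC] allowed = {0/0/0; 0/0/1; 0/2/0; 0/2/1; 1/0/0; 1/2/0; 1/2/1}
claimed∖SC = {1/0/1}

spurious: T1.r0=1 T1.r1=0 T2.r0=1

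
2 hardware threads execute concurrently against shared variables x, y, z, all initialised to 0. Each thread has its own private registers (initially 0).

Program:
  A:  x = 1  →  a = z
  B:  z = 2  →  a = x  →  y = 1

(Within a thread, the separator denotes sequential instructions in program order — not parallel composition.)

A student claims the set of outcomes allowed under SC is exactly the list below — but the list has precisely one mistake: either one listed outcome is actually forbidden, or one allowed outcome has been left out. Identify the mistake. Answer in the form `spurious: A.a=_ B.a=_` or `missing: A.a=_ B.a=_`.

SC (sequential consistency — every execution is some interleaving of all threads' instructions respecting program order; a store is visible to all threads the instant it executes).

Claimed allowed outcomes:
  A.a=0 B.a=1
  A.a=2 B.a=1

outcome vector order: (A.a,B.a)
[SC] allowed = {<0 1>, <2 0>, <2 1>}
SC∖claimed = {<2 0>}

missing: A.a=2 B.a=0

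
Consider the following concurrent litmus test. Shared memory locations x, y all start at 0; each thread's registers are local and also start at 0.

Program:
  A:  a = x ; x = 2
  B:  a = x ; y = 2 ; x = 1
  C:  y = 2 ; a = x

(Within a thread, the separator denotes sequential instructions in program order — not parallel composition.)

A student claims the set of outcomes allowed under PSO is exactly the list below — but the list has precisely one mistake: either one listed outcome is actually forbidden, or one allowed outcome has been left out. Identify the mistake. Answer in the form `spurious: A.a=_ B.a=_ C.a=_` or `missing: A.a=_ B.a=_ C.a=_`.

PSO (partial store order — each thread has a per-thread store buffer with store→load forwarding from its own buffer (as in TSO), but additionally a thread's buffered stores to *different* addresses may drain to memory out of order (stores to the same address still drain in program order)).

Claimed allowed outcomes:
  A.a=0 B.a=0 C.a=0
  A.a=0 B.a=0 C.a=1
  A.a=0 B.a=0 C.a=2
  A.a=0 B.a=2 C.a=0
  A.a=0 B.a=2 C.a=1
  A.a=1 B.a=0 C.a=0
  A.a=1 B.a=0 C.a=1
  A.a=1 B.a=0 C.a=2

missing: A.a=0 B.a=2 C.a=2

outcome vector order: (A.a,B.a,C.a)
under PSO → 0/0/0; 0/0/1; 0/0/2; 0/2/0; 0/2/1; 0/2/2; 1/0/0; 1/0/1; 1/0/2
PSO∖claimed = {0/2/2}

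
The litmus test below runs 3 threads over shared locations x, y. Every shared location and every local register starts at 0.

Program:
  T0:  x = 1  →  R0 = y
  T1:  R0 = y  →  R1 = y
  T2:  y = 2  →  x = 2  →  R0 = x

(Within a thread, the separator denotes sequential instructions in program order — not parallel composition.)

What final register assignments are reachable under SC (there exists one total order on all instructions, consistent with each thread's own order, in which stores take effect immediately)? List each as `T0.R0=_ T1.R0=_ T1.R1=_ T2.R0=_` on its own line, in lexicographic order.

T0.R0=0 T1.R0=0 T1.R1=0 T2.R0=2
T0.R0=0 T1.R0=0 T1.R1=2 T2.R0=2
T0.R0=0 T1.R0=2 T1.R1=2 T2.R0=2
T0.R0=2 T1.R0=0 T1.R1=0 T2.R0=1
T0.R0=2 T1.R0=0 T1.R1=0 T2.R0=2
T0.R0=2 T1.R0=0 T1.R1=2 T2.R0=1
T0.R0=2 T1.R0=0 T1.R1=2 T2.R0=2
T0.R0=2 T1.R0=2 T1.R1=2 T2.R0=1
T0.R0=2 T1.R0=2 T1.R1=2 T2.R0=2

outcome vector order: (T0.R0,T1.R0,T1.R1,T2.R0)
|SC outcomes| = 9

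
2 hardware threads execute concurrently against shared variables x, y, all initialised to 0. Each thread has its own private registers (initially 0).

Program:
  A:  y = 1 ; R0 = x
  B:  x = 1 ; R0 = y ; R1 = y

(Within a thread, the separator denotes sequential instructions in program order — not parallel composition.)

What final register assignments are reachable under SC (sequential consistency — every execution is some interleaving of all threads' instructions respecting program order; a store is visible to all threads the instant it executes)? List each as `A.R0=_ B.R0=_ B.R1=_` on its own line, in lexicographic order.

outcome vector order: (A.R0,B.R0,B.R1)
|SC outcomes| = 4

A.R0=0 B.R0=1 B.R1=1
A.R0=1 B.R0=0 B.R1=0
A.R0=1 B.R0=0 B.R1=1
A.R0=1 B.R0=1 B.R1=1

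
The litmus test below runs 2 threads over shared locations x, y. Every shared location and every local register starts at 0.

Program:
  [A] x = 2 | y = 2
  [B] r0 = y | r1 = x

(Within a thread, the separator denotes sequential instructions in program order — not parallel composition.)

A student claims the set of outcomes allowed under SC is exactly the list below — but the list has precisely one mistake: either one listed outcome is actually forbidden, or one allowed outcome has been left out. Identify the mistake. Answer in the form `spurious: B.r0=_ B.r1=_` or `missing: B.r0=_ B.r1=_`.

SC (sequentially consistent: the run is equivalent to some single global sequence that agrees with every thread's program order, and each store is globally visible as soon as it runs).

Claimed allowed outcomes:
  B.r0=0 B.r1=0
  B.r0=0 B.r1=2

outcome vector order: (B.r0,B.r1)
SC (3): <0 0>, <0 2>, <2 2>
SC∖claimed = {<2 2>}

missing: B.r0=2 B.r1=2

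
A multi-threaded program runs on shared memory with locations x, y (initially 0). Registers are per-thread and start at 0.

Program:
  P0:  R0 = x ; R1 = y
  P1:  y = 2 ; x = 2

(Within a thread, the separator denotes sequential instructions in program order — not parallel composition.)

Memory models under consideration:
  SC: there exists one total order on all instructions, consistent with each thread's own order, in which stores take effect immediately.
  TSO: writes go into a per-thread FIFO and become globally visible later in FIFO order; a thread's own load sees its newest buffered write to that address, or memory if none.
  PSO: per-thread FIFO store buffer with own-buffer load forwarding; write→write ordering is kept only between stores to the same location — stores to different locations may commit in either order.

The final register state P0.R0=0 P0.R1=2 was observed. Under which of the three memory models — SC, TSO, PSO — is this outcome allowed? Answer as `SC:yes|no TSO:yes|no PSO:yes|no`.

SC:yes TSO:yes PSO:yes

outcome vector order: (P0.R0,P0.R1)
SC: 3 outcomes — {<0 0> <0 2> <2 2>}
TSO: 3 outcomes — {<0 0> <0 2> <2 2>}
PSO: 4 outcomes — {<0 0> <0 2> <2 0> <2 2>}
target <0 2> ∈ {SC,TSO,PSO}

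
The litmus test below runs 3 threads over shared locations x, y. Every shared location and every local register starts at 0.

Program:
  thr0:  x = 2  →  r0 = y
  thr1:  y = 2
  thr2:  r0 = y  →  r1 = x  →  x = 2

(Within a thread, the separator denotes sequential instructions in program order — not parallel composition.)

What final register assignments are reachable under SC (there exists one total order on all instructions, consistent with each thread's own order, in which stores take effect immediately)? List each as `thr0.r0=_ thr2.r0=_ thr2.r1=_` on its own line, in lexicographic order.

outcome vector order: (thr0.r0,thr2.r0,thr2.r1)
|SC outcomes| = 7

thr0.r0=0 thr2.r0=0 thr2.r1=0
thr0.r0=0 thr2.r0=0 thr2.r1=2
thr0.r0=0 thr2.r0=2 thr2.r1=2
thr0.r0=2 thr2.r0=0 thr2.r1=0
thr0.r0=2 thr2.r0=0 thr2.r1=2
thr0.r0=2 thr2.r0=2 thr2.r1=0
thr0.r0=2 thr2.r0=2 thr2.r1=2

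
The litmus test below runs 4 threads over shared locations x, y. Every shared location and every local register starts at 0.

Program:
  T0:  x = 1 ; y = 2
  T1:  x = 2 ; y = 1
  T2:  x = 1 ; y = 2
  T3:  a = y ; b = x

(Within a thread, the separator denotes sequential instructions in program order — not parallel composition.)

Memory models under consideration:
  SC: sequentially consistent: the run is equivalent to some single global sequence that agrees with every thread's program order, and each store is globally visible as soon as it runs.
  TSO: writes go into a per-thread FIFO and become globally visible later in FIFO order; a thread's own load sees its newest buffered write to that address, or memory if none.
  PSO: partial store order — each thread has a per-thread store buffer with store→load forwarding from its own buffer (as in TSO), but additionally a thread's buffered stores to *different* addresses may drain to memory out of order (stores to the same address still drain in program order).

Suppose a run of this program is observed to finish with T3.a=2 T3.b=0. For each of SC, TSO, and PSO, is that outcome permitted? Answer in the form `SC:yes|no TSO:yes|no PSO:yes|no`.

SC:no TSO:no PSO:yes

outcome vector order: (T3.a,T3.b)
under SC → <0 0>, <0 1>, <0 2>, <1 1>, <1 2>, <2 1>, <2 2>
under TSO → <0 0>, <0 1>, <0 2>, <1 1>, <1 2>, <2 1>, <2 2>
under PSO → <0 0>, <0 1>, <0 2>, <1 0>, <1 1>, <1 2>, <2 0>, <2 1>, <2 2>
target <2 0> ∈ {PSO}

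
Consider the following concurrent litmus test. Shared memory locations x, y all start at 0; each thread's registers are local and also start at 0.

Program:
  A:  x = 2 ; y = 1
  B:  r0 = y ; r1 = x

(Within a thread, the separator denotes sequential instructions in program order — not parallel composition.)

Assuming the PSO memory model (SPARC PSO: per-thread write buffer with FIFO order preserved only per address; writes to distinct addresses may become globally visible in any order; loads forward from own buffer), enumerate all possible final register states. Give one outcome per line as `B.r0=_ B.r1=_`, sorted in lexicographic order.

B.r0=0 B.r1=0
B.r0=0 B.r1=2
B.r0=1 B.r1=0
B.r0=1 B.r1=2

outcome vector order: (B.r0,B.r1)
|PSO outcomes| = 4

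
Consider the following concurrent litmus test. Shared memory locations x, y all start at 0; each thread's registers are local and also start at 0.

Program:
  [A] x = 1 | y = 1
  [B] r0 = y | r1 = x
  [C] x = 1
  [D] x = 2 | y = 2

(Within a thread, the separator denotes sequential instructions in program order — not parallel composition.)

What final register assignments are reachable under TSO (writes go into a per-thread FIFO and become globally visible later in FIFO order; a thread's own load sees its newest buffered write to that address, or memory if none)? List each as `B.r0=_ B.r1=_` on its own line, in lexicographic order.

outcome vector order: (B.r0,B.r1)
|TSO outcomes| = 7

B.r0=0 B.r1=0
B.r0=0 B.r1=1
B.r0=0 B.r1=2
B.r0=1 B.r1=1
B.r0=1 B.r1=2
B.r0=2 B.r1=1
B.r0=2 B.r1=2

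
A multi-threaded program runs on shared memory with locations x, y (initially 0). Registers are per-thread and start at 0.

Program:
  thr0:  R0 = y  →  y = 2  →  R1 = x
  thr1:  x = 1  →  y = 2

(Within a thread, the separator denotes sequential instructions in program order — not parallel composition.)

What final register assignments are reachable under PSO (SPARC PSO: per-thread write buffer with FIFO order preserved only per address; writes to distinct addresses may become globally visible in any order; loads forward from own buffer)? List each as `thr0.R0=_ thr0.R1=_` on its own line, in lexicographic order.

thr0.R0=0 thr0.R1=0
thr0.R0=0 thr0.R1=1
thr0.R0=2 thr0.R1=0
thr0.R0=2 thr0.R1=1

outcome vector order: (thr0.R0,thr0.R1)
|PSO outcomes| = 4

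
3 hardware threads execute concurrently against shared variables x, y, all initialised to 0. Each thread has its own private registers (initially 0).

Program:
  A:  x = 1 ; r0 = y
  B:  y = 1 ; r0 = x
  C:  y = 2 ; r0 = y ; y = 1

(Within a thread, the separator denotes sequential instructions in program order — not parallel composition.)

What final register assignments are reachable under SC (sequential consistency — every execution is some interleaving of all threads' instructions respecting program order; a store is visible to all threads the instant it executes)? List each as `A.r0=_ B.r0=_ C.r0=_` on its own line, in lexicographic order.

outcome vector order: (A.r0,B.r0,C.r0)
|SC outcomes| = 9

A.r0=0 B.r0=1 C.r0=1
A.r0=0 B.r0=1 C.r0=2
A.r0=1 B.r0=0 C.r0=1
A.r0=1 B.r0=0 C.r0=2
A.r0=1 B.r0=1 C.r0=1
A.r0=1 B.r0=1 C.r0=2
A.r0=2 B.r0=0 C.r0=2
A.r0=2 B.r0=1 C.r0=1
A.r0=2 B.r0=1 C.r0=2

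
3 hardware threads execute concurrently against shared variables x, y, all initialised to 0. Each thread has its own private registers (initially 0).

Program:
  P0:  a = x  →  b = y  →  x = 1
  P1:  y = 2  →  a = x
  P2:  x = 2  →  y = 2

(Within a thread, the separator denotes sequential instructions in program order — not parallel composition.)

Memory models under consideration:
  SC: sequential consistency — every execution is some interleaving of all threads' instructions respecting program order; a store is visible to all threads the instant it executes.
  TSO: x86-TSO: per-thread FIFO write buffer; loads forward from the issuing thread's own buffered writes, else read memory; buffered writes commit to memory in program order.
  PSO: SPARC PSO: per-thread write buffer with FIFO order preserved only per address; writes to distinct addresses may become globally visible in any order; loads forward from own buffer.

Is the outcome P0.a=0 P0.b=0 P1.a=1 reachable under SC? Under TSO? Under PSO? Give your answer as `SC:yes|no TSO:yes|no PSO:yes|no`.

SC:yes TSO:yes PSO:yes

outcome vector order: (P0.a,P0.b,P1.a)
under SC → <0 0 0>; <0 0 1>; <0 0 2>; <0 2 0>; <0 2 1>; <0 2 2>; <2 0 1>; <2 0 2>; <2 2 0>; <2 2 1>; <2 2 2>
under TSO → <0 0 0>; <0 0 1>; <0 0 2>; <0 2 0>; <0 2 1>; <0 2 2>; <2 0 0>; <2 0 1>; <2 0 2>; <2 2 0>; <2 2 1>; <2 2 2>
under PSO → <0 0 0>; <0 0 1>; <0 0 2>; <0 2 0>; <0 2 1>; <0 2 2>; <2 0 0>; <2 0 1>; <2 0 2>; <2 2 0>; <2 2 1>; <2 2 2>
target <0 0 1> ∈ {SC,TSO,PSO}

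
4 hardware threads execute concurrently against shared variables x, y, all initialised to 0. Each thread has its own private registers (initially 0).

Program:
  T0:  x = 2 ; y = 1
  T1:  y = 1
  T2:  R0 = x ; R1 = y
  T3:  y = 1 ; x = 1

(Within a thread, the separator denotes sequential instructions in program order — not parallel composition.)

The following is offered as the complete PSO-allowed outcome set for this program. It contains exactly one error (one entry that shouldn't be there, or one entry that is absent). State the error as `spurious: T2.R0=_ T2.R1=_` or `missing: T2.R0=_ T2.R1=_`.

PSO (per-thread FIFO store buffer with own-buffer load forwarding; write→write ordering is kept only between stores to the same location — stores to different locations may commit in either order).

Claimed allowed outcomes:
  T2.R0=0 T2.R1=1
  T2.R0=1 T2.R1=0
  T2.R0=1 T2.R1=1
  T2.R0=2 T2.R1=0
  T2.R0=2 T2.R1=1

outcome vector order: (T2.R0,T2.R1)
under PSO → (0,0) (0,1) (1,0) (1,1) (2,0) (2,1)
PSO∖claimed = {(0,0)}

missing: T2.R0=0 T2.R1=0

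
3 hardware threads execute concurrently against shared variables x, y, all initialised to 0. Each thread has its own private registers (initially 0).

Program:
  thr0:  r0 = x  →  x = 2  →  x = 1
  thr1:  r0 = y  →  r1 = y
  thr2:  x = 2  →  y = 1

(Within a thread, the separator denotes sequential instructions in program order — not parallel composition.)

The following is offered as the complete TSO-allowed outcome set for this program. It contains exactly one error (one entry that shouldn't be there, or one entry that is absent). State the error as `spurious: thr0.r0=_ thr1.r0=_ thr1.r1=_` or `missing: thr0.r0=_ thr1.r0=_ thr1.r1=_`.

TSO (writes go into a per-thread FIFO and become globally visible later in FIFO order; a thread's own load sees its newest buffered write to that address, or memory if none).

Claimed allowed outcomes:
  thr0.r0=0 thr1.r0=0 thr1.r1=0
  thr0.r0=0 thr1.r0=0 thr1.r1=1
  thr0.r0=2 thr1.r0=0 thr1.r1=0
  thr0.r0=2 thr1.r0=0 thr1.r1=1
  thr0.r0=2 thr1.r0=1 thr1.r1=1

outcome vector order: (thr0.r0,thr1.r0,thr1.r1)
under TSO → <0 0 0>; <0 0 1>; <0 1 1>; <2 0 0>; <2 0 1>; <2 1 1>
TSO∖claimed = {<0 1 1>}

missing: thr0.r0=0 thr1.r0=1 thr1.r1=1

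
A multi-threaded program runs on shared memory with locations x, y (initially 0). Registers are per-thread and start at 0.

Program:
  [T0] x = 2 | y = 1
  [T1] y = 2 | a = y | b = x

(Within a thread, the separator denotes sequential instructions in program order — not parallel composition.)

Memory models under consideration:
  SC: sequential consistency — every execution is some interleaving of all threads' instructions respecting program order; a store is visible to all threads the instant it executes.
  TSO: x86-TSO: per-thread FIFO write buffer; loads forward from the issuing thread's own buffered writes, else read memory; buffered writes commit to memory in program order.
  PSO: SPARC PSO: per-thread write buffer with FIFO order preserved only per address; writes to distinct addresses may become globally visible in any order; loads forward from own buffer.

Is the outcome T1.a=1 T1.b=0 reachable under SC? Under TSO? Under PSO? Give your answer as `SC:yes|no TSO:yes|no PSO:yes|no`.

SC:no TSO:no PSO:yes

outcome vector order: (T1.a,T1.b)
[SC] allowed = {12 20 22}
[TSO] allowed = {12 20 22}
[PSO] allowed = {10 12 20 22}
target 10 ∈ {PSO}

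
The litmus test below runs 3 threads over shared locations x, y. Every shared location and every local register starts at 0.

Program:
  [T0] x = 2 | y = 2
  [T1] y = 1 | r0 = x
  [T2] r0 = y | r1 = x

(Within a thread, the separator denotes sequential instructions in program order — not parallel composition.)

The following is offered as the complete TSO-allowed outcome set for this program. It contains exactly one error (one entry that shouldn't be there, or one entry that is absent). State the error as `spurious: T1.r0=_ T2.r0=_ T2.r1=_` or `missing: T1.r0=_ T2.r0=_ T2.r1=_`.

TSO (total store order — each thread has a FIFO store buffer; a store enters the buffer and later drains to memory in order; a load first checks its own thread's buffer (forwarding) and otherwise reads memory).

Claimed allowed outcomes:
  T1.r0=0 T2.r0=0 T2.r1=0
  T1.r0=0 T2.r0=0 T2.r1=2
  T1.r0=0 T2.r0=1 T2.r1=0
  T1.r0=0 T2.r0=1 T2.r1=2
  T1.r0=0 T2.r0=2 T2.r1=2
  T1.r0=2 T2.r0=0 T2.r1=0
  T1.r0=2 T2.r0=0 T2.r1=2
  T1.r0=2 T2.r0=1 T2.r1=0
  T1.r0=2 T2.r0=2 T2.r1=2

outcome vector order: (T1.r0,T2.r0,T2.r1)
TSO: 10 outcomes — {0/0/0, 0/0/2, 0/1/0, 0/1/2, 0/2/2, 2/0/0, 2/0/2, 2/1/0, 2/1/2, 2/2/2}
TSO∖claimed = {2/1/2}

missing: T1.r0=2 T2.r0=1 T2.r1=2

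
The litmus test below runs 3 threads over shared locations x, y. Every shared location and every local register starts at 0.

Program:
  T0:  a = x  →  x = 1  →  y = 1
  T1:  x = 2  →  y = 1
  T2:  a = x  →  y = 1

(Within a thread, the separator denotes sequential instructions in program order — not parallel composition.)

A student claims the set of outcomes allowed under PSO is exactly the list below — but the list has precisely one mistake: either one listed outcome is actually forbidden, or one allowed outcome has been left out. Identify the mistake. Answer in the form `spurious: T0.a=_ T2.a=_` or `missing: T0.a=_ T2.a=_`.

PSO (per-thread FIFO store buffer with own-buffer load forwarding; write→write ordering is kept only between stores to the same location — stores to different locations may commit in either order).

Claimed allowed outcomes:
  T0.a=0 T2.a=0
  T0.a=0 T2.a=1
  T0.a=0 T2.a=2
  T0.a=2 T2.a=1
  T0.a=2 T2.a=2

outcome vector order: (T0.a,T2.a)
PSO: 6 outcomes — {00 01 02 20 21 22}
PSO∖claimed = {20}

missing: T0.a=2 T2.a=0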